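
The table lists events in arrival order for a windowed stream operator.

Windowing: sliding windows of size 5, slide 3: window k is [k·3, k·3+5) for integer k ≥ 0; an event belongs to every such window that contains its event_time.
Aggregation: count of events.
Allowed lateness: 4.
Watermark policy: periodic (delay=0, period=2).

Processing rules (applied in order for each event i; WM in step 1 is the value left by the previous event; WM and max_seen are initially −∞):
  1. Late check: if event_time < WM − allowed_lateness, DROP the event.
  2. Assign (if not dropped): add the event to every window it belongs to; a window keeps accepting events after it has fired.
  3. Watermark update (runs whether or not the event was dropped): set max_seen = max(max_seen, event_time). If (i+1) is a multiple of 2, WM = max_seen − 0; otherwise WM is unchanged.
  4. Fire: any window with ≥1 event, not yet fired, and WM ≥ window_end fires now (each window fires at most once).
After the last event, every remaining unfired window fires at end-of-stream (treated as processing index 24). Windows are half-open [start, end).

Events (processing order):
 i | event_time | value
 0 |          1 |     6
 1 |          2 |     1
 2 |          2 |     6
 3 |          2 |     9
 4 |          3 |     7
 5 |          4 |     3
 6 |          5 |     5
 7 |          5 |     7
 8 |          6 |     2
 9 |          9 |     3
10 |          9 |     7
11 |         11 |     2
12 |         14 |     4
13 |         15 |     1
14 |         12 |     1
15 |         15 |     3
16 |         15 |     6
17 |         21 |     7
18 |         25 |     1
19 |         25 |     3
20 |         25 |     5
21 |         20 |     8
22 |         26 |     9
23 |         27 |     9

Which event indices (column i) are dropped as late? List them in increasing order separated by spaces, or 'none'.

21

i=0 t=1 v=6: → [0,5); WM=−∞
i=1 t=2 v=1: → [0,5); WM=2
i=2 t=2 v=6: → [0,5); WM=2
i=3 t=2 v=9: → [0,5); WM=2
i=4 t=3 v=7: → [3,8),[0,5); WM=2
i=5 t=4 v=3: → [3,8),[0,5); WM=4
i=6 t=5 v=5: → [3,8); WM=4
i=7 t=5 v=7: → [3,8); WM=5; [0,5) fires=6
i=8 t=6 v=2: → [6,11),[3,8); WM=5
i=9 t=9 v=3: → [9,14),[6,11); WM=9; [3,8) fires=5
i=10 t=9 v=7: → [9,14),[6,11); WM=9
i=11 t=11 v=2: → [9,14); WM=11; [6,11) fires=3
i=12 t=14 v=4: → [12,17); WM=11
i=13 t=15 v=1: → [15,20),[12,17); WM=15; [9,14) fires=3
i=14 t=12 v=1: → [12,17),[9,14); WM=15
i=15 t=15 v=3: → [15,20),[12,17); WM=15
i=16 t=15 v=6: → [15,20),[12,17); WM=15
i=17 t=21 v=7: → [21,26),[18,23); WM=21; [12,17) fires=5 [15,20) fires=3
i=18 t=25 v=1: → [24,29),[21,26); WM=21
i=19 t=25 v=3: → [24,29),[21,26); WM=25; [18,23) fires=1
i=20 t=25 v=5: → [24,29),[21,26); WM=25
i=21 t=20 v=8: DROP (t<25-4); WM=25
i=22 t=26 v=9: → [24,29); WM=25
i=23 t=27 v=9: → [27,32),[24,29); WM=27; [21,26) fires=4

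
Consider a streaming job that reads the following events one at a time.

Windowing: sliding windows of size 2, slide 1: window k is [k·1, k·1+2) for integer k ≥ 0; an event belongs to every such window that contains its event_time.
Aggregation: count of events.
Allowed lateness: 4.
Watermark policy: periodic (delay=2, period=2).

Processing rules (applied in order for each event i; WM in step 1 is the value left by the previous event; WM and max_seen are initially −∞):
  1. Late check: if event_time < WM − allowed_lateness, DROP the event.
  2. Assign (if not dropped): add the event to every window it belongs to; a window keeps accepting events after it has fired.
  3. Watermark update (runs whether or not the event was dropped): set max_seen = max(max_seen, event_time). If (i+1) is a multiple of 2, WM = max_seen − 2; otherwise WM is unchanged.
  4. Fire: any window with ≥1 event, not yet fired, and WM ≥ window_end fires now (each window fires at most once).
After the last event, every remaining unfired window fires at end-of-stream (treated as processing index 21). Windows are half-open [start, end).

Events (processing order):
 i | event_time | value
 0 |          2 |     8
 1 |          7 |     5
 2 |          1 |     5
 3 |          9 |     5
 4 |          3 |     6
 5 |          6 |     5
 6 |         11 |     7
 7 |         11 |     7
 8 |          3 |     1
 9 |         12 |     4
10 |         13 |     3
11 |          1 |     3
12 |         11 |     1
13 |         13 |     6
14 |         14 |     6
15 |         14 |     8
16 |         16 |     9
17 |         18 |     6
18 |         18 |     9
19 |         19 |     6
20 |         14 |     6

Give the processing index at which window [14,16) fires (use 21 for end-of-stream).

17

i=0 t=2 v=8: → [2,4),[1,3); WM=−∞
i=1 t=7 v=5: → [7,9),[6,8); WM=5; [1,3) fires=1 [2,4) fires=1
i=2 t=1 v=5: → [1,3),[0,2); WM=5; [0,2) fires=1
i=3 t=9 v=5: → [9,11),[8,10); WM=7
i=4 t=3 v=6: → [3,5),[2,4); WM=7; [3,5) fires=1
i=5 t=6 v=5: → [6,8),[5,7); WM=7; [5,7) fires=1
i=6 t=11 v=7: → [11,13),[10,12); WM=7
i=7 t=11 v=7: → [11,13),[10,12); WM=9; [6,8) fires=2 [7,9) fires=1
i=8 t=3 v=1: DROP (t<9-4); WM=9
i=9 t=12 v=4: → [12,14),[11,13); WM=10; [8,10) fires=1
i=10 t=13 v=3: → [13,15),[12,14); WM=10
i=11 t=1 v=3: DROP (t<10-4); WM=11; [9,11) fires=1
i=12 t=11 v=1: → [11,13),[10,12); WM=11
i=13 t=13 v=6: → [13,15),[12,14); WM=11
i=14 t=14 v=6: → [14,16),[13,15); WM=11
i=15 t=14 v=8: → [14,16),[13,15); WM=12; [10,12) fires=3
i=16 t=16 v=9: → [16,18),[15,17); WM=12
i=17 t=18 v=6: → [18,20),[17,19); WM=16; [11,13) fires=4 [12,14) fires=3 [13,15) fires=4 [14,16) fires=2
i=18 t=18 v=9: → [18,20),[17,19); WM=16
i=19 t=19 v=6: → [19,21),[18,20); WM=17; [15,17) fires=1
i=20 t=14 v=6: → [14,16),[13,15); WM=17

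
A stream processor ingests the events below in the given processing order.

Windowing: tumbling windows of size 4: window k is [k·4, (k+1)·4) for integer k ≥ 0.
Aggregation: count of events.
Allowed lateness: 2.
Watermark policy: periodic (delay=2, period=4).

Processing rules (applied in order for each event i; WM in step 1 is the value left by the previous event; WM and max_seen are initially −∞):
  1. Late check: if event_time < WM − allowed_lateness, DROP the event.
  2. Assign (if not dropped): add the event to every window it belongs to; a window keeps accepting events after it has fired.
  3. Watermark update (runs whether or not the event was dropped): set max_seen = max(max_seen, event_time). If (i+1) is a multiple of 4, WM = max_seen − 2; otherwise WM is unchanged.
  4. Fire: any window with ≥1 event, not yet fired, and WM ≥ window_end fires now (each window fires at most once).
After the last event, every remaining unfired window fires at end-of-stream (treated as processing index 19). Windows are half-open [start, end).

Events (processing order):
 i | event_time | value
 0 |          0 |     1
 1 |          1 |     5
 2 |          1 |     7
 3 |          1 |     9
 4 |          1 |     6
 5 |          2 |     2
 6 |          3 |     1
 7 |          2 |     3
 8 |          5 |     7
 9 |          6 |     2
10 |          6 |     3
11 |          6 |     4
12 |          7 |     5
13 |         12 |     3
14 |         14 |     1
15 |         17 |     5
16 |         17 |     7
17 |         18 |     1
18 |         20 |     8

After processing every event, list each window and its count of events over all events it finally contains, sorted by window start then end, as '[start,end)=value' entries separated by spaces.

i=0 t=0 v=1: → [0,4); WM=−∞
i=1 t=1 v=5: → [0,4); WM=−∞
i=2 t=1 v=7: → [0,4); WM=−∞
i=3 t=1 v=9: → [0,4); WM=-1
i=4 t=1 v=6: → [0,4); WM=-1
i=5 t=2 v=2: → [0,4); WM=-1
i=6 t=3 v=1: → [0,4); WM=-1
i=7 t=2 v=3: → [0,4); WM=1
i=8 t=5 v=7: → [4,8); WM=1
i=9 t=6 v=2: → [4,8); WM=1
i=10 t=6 v=3: → [4,8); WM=1
i=11 t=6 v=4: → [4,8); WM=4; [0,4) fires=8
i=12 t=7 v=5: → [4,8); WM=4
i=13 t=12 v=3: → [12,16); WM=4
i=14 t=14 v=1: → [12,16); WM=4
i=15 t=17 v=5: → [16,20); WM=15; [4,8) fires=5
i=16 t=17 v=7: → [16,20); WM=15
i=17 t=18 v=1: → [16,20); WM=15
i=18 t=20 v=8: → [20,24); WM=15

[0,4)=8 [4,8)=5 [12,16)=2 [16,20)=3 [20,24)=1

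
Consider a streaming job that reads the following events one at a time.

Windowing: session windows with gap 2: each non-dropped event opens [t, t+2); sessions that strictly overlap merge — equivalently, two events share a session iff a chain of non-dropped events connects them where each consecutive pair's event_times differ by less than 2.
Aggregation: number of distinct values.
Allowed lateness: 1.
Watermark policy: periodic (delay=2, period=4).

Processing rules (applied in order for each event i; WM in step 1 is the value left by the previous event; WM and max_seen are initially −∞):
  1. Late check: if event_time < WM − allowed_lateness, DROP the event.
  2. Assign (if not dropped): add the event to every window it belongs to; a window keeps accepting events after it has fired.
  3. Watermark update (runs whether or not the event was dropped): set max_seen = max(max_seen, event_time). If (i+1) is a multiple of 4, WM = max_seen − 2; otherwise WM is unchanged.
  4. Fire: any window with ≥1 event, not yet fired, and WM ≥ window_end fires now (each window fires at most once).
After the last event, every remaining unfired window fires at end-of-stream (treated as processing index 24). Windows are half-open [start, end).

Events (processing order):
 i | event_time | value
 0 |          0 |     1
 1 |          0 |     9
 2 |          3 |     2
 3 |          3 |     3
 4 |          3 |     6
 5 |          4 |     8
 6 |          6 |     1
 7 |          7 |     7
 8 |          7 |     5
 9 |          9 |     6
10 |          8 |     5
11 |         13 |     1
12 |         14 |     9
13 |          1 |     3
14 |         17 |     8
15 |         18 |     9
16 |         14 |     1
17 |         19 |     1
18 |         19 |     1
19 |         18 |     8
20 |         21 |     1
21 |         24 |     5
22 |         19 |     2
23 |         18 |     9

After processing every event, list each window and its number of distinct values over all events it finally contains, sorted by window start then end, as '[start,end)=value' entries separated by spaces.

i=0 t=0 v=1: → [0,2); WM=−∞
i=1 t=0 v=9: → [0,2); WM=−∞
i=2 t=3 v=2: → [3,5); WM=−∞
i=3 t=3 v=3: → [3,5); WM=1
i=4 t=3 v=6: → [3,5); WM=1
i=5 t=4 v=8: → [3,6); WM=1
i=6 t=6 v=1: → [6,8); WM=1
i=7 t=7 v=7: → [6,9); WM=5
i=8 t=7 v=5: → [6,9); WM=5
i=9 t=9 v=6: → [9,11); WM=5
i=10 t=8 v=5: → [6,11); WM=5
i=11 t=13 v=1: → [13,15); WM=11
i=12 t=14 v=9: → [13,16); WM=11
i=13 t=1 v=3: DROP (t<11-1); WM=11
i=14 t=17 v=8: → [17,19); WM=11
i=15 t=18 v=9: → [17,20); WM=16
i=16 t=14 v=1: DROP (t<16-1); WM=16
i=17 t=19 v=1: → [17,21); WM=16
i=18 t=19 v=1: → [17,21); WM=16
i=19 t=18 v=8: → [17,21); WM=17
i=20 t=21 v=1: → [21,23); WM=17
i=21 t=24 v=5: → [24,26); WM=17
i=22 t=19 v=2: → [17,21); WM=17
i=23 t=18 v=9: → [17,21); WM=22

[0,2)=2 [3,6)=4 [6,11)=4 [13,16)=2 [17,21)=4 [21,23)=1 [24,26)=1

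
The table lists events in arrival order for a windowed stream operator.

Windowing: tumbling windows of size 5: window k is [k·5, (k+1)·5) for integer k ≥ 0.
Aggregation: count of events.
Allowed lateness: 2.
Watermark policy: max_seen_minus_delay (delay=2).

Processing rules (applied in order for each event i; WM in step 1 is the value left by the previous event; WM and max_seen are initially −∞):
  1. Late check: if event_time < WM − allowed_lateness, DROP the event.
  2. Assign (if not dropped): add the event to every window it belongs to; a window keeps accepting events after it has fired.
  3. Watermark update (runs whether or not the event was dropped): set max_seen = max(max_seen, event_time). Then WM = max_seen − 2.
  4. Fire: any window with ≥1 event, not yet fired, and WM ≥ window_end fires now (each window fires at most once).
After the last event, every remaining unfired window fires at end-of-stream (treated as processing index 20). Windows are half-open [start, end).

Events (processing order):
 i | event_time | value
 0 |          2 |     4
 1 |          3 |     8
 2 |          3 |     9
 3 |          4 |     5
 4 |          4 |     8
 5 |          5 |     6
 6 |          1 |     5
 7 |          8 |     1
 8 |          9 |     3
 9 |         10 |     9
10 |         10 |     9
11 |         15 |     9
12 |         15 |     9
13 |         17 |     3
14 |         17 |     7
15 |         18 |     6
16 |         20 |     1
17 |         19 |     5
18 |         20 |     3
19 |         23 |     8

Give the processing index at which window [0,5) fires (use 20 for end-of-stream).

7

i=0 t=2 v=4: → [0,5); WM=0
i=1 t=3 v=8: → [0,5); WM=1
i=2 t=3 v=9: → [0,5); WM=1
i=3 t=4 v=5: → [0,5); WM=2
i=4 t=4 v=8: → [0,5); WM=2
i=5 t=5 v=6: → [5,10); WM=3
i=6 t=1 v=5: → [0,5); WM=3
i=7 t=8 v=1: → [5,10); WM=6; [0,5) fires=6
i=8 t=9 v=3: → [5,10); WM=7
i=9 t=10 v=9: → [10,15); WM=8
i=10 t=10 v=9: → [10,15); WM=8
i=11 t=15 v=9: → [15,20); WM=13; [5,10) fires=3
i=12 t=15 v=9: → [15,20); WM=13
i=13 t=17 v=3: → [15,20); WM=15; [10,15) fires=2
i=14 t=17 v=7: → [15,20); WM=15
i=15 t=18 v=6: → [15,20); WM=16
i=16 t=20 v=1: → [20,25); WM=18
i=17 t=19 v=5: → [15,20); WM=18
i=18 t=20 v=3: → [20,25); WM=18
i=19 t=23 v=8: → [20,25); WM=21; [15,20) fires=6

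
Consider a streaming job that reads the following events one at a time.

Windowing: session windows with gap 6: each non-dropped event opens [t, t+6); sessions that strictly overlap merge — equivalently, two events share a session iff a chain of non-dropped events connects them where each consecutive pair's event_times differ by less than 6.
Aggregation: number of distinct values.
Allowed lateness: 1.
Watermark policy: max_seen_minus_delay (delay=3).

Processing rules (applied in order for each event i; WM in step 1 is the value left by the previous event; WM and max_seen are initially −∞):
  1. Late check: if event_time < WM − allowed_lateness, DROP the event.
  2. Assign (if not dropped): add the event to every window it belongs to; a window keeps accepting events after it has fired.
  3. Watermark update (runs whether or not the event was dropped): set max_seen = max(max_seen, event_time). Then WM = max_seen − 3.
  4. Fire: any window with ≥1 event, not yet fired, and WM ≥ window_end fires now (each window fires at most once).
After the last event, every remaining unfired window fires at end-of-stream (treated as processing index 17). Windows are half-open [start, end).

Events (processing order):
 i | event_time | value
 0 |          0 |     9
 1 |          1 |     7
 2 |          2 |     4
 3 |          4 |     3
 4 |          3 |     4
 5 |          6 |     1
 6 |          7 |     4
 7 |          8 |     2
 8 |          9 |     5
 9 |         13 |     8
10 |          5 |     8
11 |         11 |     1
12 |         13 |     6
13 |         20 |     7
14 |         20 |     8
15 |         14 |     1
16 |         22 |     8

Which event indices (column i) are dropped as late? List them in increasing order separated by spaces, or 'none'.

i=0 t=0 v=9: → [0,6); WM=-3
i=1 t=1 v=7: → [0,7); WM=-2
i=2 t=2 v=4: → [0,8); WM=-1
i=3 t=4 v=3: → [0,10); WM=1
i=4 t=3 v=4: → [0,10); WM=1
i=5 t=6 v=1: → [0,12); WM=3
i=6 t=7 v=4: → [0,13); WM=4
i=7 t=8 v=2: → [0,14); WM=5
i=8 t=9 v=5: → [0,15); WM=6
i=9 t=13 v=8: → [0,19); WM=10
i=10 t=5 v=8: DROP (t<10-1); WM=10
i=11 t=11 v=1: → [0,19); WM=10
i=12 t=13 v=6: → [0,19); WM=10
i=13 t=20 v=7: → [20,26); WM=17
i=14 t=20 v=8: → [20,26); WM=17
i=15 t=14 v=1: DROP (t<17-1); WM=17
i=16 t=22 v=8: → [20,28); WM=19

10 15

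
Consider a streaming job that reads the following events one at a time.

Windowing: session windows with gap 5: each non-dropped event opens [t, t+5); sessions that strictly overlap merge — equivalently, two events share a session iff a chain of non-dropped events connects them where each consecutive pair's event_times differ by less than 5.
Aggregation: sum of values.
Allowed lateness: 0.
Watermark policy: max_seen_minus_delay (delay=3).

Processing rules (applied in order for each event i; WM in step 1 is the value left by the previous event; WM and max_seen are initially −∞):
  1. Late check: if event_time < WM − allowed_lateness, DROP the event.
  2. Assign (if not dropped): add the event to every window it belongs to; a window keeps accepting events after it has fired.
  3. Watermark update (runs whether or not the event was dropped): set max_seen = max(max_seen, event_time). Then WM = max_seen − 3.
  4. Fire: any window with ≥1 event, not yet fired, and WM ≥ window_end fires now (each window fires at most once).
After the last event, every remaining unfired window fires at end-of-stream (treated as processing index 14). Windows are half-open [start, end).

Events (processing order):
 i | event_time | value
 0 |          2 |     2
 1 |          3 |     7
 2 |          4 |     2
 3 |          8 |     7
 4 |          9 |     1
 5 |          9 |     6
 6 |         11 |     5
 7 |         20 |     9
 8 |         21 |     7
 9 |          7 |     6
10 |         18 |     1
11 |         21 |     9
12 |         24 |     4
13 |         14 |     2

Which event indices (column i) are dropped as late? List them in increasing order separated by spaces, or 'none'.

i=0 t=2 v=2: → [2,7); WM=-1
i=1 t=3 v=7: → [2,8); WM=0
i=2 t=4 v=2: → [2,9); WM=1
i=3 t=8 v=7: → [2,13); WM=5
i=4 t=9 v=1: → [2,14); WM=6
i=5 t=9 v=6: → [2,14); WM=6
i=6 t=11 v=5: → [2,16); WM=8
i=7 t=20 v=9: → [20,25); WM=17
i=8 t=21 v=7: → [20,26); WM=18
i=9 t=7 v=6: DROP (t<18-0); WM=18
i=10 t=18 v=1: → [18,26); WM=18
i=11 t=21 v=9: → [18,26); WM=18
i=12 t=24 v=4: → [18,29); WM=21
i=13 t=14 v=2: DROP (t<21-0); WM=21

9 13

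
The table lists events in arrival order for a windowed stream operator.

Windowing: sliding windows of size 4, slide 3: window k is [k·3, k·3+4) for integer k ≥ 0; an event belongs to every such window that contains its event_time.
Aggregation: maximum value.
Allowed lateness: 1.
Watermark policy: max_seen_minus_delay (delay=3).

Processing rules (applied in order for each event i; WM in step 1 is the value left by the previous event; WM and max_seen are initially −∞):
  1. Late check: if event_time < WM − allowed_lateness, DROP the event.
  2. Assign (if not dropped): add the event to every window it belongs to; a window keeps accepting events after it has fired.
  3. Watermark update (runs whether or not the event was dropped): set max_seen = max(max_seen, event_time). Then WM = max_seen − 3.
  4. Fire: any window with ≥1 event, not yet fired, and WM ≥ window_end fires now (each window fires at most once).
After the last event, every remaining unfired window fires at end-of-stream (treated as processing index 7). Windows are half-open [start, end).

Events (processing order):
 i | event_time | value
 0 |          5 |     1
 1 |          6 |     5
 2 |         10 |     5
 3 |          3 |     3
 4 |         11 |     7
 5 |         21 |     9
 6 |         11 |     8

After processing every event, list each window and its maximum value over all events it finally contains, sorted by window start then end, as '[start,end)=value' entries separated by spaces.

i=0 t=5 v=1: → [3,7); WM=2
i=1 t=6 v=5: → [6,10),[3,7); WM=3
i=2 t=10 v=5: → [9,13); WM=7; [3,7) fires=5
i=3 t=3 v=3: DROP (t<7-1); WM=7
i=4 t=11 v=7: → [9,13); WM=8
i=5 t=21 v=9: → [21,25),[18,22); WM=18; [6,10) fires=5 [9,13) fires=7
i=6 t=11 v=8: DROP (t<18-1); WM=18

[3,7)=5 [6,10)=5 [9,13)=7 [18,22)=9 [21,25)=9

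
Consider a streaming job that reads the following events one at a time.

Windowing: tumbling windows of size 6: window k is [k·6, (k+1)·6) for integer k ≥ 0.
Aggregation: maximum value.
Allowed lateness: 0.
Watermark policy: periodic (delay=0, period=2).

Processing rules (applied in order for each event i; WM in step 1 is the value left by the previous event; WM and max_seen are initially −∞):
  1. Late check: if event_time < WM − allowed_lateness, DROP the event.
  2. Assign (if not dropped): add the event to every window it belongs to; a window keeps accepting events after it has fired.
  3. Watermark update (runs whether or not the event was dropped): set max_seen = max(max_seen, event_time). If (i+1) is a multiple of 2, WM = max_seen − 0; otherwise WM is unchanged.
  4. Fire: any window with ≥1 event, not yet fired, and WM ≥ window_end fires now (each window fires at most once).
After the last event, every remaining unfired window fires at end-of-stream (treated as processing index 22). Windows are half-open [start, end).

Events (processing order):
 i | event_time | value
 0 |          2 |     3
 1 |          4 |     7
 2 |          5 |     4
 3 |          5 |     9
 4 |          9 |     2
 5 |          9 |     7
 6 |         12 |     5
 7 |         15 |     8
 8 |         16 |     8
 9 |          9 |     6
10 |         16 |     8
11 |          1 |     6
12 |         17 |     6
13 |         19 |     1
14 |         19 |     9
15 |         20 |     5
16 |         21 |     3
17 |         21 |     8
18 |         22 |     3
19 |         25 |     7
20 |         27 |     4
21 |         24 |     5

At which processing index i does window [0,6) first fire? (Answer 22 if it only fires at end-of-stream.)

i=0 t=2 v=3: → [0,6); WM=−∞
i=1 t=4 v=7: → [0,6); WM=4
i=2 t=5 v=4: → [0,6); WM=4
i=3 t=5 v=9: → [0,6); WM=5
i=4 t=9 v=2: → [6,12); WM=5
i=5 t=9 v=7: → [6,12); WM=9; [0,6) fires=9
i=6 t=12 v=5: → [12,18); WM=9
i=7 t=15 v=8: → [12,18); WM=15; [6,12) fires=7
i=8 t=16 v=8: → [12,18); WM=15
i=9 t=9 v=6: DROP (t<15-0); WM=16
i=10 t=16 v=8: → [12,18); WM=16
i=11 t=1 v=6: DROP (t<16-0); WM=16
i=12 t=17 v=6: → [12,18); WM=16
i=13 t=19 v=1: → [18,24); WM=19; [12,18) fires=8
i=14 t=19 v=9: → [18,24); WM=19
i=15 t=20 v=5: → [18,24); WM=20
i=16 t=21 v=3: → [18,24); WM=20
i=17 t=21 v=8: → [18,24); WM=21
i=18 t=22 v=3: → [18,24); WM=21
i=19 t=25 v=7: → [24,30); WM=25; [18,24) fires=9
i=20 t=27 v=4: → [24,30); WM=25
i=21 t=24 v=5: DROP (t<25-0); WM=27

5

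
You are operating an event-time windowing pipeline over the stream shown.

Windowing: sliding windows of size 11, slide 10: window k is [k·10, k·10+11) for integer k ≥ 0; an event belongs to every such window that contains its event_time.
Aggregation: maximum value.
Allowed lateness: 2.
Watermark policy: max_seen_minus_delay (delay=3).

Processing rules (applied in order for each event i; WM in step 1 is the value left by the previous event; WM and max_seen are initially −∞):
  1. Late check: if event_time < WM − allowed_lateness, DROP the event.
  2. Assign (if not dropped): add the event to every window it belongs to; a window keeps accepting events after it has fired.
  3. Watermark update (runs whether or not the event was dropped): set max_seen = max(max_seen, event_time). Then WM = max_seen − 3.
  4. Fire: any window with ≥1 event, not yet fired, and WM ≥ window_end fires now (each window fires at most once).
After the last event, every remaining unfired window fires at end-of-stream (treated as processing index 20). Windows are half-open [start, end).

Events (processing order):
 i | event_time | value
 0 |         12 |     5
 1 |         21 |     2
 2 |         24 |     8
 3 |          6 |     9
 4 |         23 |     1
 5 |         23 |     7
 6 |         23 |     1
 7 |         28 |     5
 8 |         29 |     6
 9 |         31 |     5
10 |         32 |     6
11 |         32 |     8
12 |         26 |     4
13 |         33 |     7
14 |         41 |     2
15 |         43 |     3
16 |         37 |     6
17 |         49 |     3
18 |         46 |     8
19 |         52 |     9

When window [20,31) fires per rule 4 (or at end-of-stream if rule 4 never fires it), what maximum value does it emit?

8

i=0 t=12 v=5: → [10,21); WM=9
i=1 t=21 v=2: → [20,31); WM=18
i=2 t=24 v=8: → [20,31); WM=21; [10,21) fires=5
i=3 t=6 v=9: DROP (t<21-2); WM=21
i=4 t=23 v=1: → [20,31); WM=21
i=5 t=23 v=7: → [20,31); WM=21
i=6 t=23 v=1: → [20,31); WM=21
i=7 t=28 v=5: → [20,31); WM=25
i=8 t=29 v=6: → [20,31); WM=26
i=9 t=31 v=5: → [30,41); WM=28
i=10 t=32 v=6: → [30,41); WM=29
i=11 t=32 v=8: → [30,41); WM=29
i=12 t=26 v=4: DROP (t<29-2); WM=29
i=13 t=33 v=7: → [30,41); WM=30
i=14 t=41 v=2: → [40,51); WM=38; [20,31) fires=8
i=15 t=43 v=3: → [40,51); WM=40
i=16 t=37 v=6: DROP (t<40-2); WM=40
i=17 t=49 v=3: → [40,51); WM=46; [30,41) fires=8
i=18 t=46 v=8: → [40,51); WM=46
i=19 t=52 v=9: → [50,61); WM=49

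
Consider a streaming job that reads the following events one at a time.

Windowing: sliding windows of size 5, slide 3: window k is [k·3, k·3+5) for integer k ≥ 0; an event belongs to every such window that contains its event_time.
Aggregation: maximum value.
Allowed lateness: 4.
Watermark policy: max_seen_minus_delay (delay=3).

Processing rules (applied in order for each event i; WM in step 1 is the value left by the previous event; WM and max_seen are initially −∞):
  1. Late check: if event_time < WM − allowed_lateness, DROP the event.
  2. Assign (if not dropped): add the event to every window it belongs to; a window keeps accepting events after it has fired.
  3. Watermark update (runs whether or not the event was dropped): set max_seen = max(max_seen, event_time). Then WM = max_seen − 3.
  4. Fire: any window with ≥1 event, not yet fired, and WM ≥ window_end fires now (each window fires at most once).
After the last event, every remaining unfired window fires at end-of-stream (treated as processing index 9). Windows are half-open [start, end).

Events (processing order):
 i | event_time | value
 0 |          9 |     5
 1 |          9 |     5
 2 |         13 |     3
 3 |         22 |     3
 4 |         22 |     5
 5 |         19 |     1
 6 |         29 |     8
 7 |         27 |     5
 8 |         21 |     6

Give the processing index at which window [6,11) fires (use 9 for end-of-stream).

3

i=0 t=9 v=5: → [9,14),[6,11); WM=6
i=1 t=9 v=5: → [9,14),[6,11); WM=6
i=2 t=13 v=3: → [12,17),[9,14); WM=10
i=3 t=22 v=3: → [21,26),[18,23); WM=19; [6,11) fires=5 [9,14) fires=5 [12,17) fires=3
i=4 t=22 v=5: → [21,26),[18,23); WM=19
i=5 t=19 v=1: → [18,23),[15,20); WM=19
i=6 t=29 v=8: → [27,32); WM=26; [15,20) fires=1 [18,23) fires=5 [21,26) fires=5
i=7 t=27 v=5: → [27,32),[24,29); WM=26
i=8 t=21 v=6: DROP (t<26-4); WM=26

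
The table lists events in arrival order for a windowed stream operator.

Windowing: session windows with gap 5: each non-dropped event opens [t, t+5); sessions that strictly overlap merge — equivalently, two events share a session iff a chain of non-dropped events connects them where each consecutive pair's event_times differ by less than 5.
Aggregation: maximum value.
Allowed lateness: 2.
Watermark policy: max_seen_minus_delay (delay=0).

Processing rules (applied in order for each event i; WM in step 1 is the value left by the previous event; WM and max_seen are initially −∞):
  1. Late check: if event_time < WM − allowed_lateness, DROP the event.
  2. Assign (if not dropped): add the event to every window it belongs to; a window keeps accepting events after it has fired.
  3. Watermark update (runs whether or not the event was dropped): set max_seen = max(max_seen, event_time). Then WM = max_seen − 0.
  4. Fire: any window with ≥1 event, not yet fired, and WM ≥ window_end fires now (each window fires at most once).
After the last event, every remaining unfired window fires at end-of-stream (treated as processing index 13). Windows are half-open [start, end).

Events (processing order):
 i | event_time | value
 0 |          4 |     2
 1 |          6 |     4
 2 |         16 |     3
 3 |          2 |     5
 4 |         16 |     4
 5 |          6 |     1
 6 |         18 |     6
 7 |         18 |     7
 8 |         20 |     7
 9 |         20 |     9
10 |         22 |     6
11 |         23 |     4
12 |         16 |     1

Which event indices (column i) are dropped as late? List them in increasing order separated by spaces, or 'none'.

3 5 12

i=0 t=4 v=2: → [4,9); WM=4
i=1 t=6 v=4: → [4,11); WM=6
i=2 t=16 v=3: → [16,21); WM=16
i=3 t=2 v=5: DROP (t<16-2); WM=16
i=4 t=16 v=4: → [16,21); WM=16
i=5 t=6 v=1: DROP (t<16-2); WM=16
i=6 t=18 v=6: → [16,23); WM=18
i=7 t=18 v=7: → [16,23); WM=18
i=8 t=20 v=7: → [16,25); WM=20
i=9 t=20 v=9: → [16,25); WM=20
i=10 t=22 v=6: → [16,27); WM=22
i=11 t=23 v=4: → [16,28); WM=23
i=12 t=16 v=1: DROP (t<23-2); WM=23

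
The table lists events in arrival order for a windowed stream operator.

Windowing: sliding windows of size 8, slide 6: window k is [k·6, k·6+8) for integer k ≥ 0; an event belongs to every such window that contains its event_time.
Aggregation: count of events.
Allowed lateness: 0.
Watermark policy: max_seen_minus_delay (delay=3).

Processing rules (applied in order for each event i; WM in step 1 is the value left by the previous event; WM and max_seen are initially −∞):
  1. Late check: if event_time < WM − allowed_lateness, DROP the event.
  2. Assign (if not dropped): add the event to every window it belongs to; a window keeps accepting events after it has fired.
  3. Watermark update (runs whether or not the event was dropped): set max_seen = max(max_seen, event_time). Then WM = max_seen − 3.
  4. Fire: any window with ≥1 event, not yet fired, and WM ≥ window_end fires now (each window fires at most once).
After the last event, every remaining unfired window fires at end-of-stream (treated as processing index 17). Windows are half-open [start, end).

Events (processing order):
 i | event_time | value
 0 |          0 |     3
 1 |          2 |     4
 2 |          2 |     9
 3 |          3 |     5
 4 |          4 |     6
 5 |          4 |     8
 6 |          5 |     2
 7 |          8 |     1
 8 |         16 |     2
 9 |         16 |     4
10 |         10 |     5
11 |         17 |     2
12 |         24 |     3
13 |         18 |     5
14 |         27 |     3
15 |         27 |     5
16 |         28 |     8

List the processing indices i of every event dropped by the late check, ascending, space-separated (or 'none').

10 13

i=0 t=0 v=3: → [0,8); WM=-3
i=1 t=2 v=4: → [0,8); WM=-1
i=2 t=2 v=9: → [0,8); WM=-1
i=3 t=3 v=5: → [0,8); WM=0
i=4 t=4 v=6: → [0,8); WM=1
i=5 t=4 v=8: → [0,8); WM=1
i=6 t=5 v=2: → [0,8); WM=2
i=7 t=8 v=1: → [6,14); WM=5
i=8 t=16 v=2: → [12,20); WM=13; [0,8) fires=7
i=9 t=16 v=4: → [12,20); WM=13
i=10 t=10 v=5: DROP (t<13-0); WM=13
i=11 t=17 v=2: → [12,20); WM=14; [6,14) fires=1
i=12 t=24 v=3: → [24,32),[18,26); WM=21; [12,20) fires=3
i=13 t=18 v=5: DROP (t<21-0); WM=21
i=14 t=27 v=3: → [24,32); WM=24
i=15 t=27 v=5: → [24,32); WM=24
i=16 t=28 v=8: → [24,32); WM=25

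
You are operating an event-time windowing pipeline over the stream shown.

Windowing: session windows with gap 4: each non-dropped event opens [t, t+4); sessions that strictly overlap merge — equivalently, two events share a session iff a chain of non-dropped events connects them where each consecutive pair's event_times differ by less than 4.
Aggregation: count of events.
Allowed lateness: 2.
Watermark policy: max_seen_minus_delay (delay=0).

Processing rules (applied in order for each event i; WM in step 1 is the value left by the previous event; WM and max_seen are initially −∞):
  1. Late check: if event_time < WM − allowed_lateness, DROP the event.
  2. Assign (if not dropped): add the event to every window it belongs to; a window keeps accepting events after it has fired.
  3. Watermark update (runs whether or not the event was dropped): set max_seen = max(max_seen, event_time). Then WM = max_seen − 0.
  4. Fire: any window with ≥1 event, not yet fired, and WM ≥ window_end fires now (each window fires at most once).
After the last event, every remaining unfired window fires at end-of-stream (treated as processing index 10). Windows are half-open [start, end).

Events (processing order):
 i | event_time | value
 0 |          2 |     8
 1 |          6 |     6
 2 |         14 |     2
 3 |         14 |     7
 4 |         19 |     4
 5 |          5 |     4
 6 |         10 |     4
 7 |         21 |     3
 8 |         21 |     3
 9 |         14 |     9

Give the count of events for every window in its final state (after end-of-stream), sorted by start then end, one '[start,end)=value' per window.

[2,6)=1 [6,10)=1 [14,18)=2 [19,25)=3

i=0 t=2 v=8: → [2,6); WM=2
i=1 t=6 v=6: → [6,10); WM=6
i=2 t=14 v=2: → [14,18); WM=14
i=3 t=14 v=7: → [14,18); WM=14
i=4 t=19 v=4: → [19,23); WM=19
i=5 t=5 v=4: DROP (t<19-2); WM=19
i=6 t=10 v=4: DROP (t<19-2); WM=19
i=7 t=21 v=3: → [19,25); WM=21
i=8 t=21 v=3: → [19,25); WM=21
i=9 t=14 v=9: DROP (t<21-2); WM=21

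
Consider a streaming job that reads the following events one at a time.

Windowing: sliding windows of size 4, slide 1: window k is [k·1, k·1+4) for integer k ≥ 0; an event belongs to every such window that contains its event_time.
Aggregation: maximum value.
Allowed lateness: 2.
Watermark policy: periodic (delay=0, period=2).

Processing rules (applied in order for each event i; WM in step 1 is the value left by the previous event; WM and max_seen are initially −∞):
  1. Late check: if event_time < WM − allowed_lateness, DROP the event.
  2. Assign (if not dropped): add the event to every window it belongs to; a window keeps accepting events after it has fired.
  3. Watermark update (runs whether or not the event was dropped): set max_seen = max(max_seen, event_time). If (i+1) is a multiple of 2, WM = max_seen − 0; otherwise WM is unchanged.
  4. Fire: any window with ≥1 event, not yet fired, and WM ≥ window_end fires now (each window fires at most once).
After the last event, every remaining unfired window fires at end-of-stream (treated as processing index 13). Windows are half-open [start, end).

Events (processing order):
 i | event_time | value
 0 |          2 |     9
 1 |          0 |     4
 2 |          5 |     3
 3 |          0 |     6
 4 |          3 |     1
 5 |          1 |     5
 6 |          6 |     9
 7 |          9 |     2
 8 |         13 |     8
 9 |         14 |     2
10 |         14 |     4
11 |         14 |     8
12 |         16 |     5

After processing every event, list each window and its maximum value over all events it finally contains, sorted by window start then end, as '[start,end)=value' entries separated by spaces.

[0,4)=9 [1,5)=9 [2,6)=9 [3,7)=9 [4,8)=9 [5,9)=9 [6,10)=9 [7,11)=2 [8,12)=2 [9,13)=2 [10,14)=8 [11,15)=8 [12,16)=8 [13,17)=8 [14,18)=8 [15,19)=5 [16,20)=5

i=0 t=2 v=9: → [2,6),[1,5),[0,4); WM=−∞
i=1 t=0 v=4: → [0,4); WM=2
i=2 t=5 v=3: → [5,9),[4,8),[3,7),[2,6); WM=2
i=3 t=0 v=6: → [0,4); WM=5; [0,4) fires=9 [1,5) fires=9
i=4 t=3 v=1: → [3,7),[2,6),[1,5),[0,4); WM=5
i=5 t=1 v=5: DROP (t<5-2); WM=5
i=6 t=6 v=9: → [6,10),[5,9),[4,8),[3,7); WM=5
i=7 t=9 v=2: → [9,13),[8,12),[7,11),[6,10); WM=9; [2,6) fires=9 [3,7) fires=9 [4,8) fires=9 [5,9) fires=9
i=8 t=13 v=8: → [13,17),[12,16),[11,15),[10,14); WM=9
i=9 t=14 v=2: → [14,18),[13,17),[12,16),[11,15); WM=14; [6,10) fires=9 [7,11) fires=2 [8,12) fires=2 [9,13) fires=2 [10,14) fires=8
i=10 t=14 v=4: → [14,18),[13,17),[12,16),[11,15); WM=14
i=11 t=14 v=8: → [14,18),[13,17),[12,16),[11,15); WM=14
i=12 t=16 v=5: → [16,20),[15,19),[14,18),[13,17); WM=14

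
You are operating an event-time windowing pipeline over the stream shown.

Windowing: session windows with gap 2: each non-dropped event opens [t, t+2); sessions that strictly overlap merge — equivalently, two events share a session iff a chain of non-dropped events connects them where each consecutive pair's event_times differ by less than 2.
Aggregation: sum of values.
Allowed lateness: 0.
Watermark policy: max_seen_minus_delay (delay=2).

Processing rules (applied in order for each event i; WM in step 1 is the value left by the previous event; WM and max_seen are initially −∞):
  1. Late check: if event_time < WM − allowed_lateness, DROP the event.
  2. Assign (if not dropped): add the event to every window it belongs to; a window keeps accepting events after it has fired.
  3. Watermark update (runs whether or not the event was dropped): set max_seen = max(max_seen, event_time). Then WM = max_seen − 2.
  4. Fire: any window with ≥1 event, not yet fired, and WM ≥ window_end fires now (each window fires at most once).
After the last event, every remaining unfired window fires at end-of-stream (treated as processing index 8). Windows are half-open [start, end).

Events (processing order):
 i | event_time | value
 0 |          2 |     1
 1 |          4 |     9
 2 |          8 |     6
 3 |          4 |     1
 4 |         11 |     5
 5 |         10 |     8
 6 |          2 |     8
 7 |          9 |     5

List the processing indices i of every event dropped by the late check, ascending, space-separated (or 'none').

i=0 t=2 v=1: → [2,4); WM=0
i=1 t=4 v=9: → [4,6); WM=2
i=2 t=8 v=6: → [8,10); WM=6
i=3 t=4 v=1: DROP (t<6-0); WM=6
i=4 t=11 v=5: → [11,13); WM=9
i=5 t=10 v=8: → [10,13); WM=9
i=6 t=2 v=8: DROP (t<9-0); WM=9
i=7 t=9 v=5: → [8,13); WM=9

3 6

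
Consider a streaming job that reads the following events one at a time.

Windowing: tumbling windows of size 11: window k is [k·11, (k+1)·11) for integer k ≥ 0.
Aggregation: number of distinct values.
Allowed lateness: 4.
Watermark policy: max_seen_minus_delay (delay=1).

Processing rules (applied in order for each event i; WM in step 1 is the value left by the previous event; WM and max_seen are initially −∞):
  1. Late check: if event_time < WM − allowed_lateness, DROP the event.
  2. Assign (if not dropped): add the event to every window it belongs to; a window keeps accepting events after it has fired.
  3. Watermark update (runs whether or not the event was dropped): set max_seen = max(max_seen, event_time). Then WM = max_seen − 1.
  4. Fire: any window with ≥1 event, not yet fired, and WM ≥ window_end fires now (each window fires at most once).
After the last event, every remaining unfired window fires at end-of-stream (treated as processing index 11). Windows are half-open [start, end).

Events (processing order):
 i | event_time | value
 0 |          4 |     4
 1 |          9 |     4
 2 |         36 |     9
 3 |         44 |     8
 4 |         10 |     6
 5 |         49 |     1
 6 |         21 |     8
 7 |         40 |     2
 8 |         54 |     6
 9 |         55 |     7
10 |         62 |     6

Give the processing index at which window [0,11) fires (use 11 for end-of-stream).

i=0 t=4 v=4: → [0,11); WM=3
i=1 t=9 v=4: → [0,11); WM=8
i=2 t=36 v=9: → [33,44); WM=35; [0,11) fires=1
i=3 t=44 v=8: → [44,55); WM=43
i=4 t=10 v=6: DROP (t<43-4); WM=43
i=5 t=49 v=1: → [44,55); WM=48; [33,44) fires=1
i=6 t=21 v=8: DROP (t<48-4); WM=48
i=7 t=40 v=2: DROP (t<48-4); WM=48
i=8 t=54 v=6: → [44,55); WM=53
i=9 t=55 v=7: → [55,66); WM=54
i=10 t=62 v=6: → [55,66); WM=61; [44,55) fires=3

2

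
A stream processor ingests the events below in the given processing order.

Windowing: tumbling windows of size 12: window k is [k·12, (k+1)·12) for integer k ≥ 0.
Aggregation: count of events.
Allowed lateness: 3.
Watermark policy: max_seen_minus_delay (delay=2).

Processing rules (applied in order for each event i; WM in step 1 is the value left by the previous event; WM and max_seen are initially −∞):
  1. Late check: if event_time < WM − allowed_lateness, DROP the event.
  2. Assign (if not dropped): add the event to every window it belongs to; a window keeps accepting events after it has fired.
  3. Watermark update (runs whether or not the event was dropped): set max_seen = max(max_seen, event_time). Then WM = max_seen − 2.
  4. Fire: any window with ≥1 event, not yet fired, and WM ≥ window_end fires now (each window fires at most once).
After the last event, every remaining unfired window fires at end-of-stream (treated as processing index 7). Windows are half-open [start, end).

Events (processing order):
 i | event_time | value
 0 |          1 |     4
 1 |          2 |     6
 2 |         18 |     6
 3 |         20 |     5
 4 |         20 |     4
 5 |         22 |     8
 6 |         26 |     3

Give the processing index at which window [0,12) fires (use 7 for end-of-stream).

2

i=0 t=1 v=4: → [0,12); WM=-1
i=1 t=2 v=6: → [0,12); WM=0
i=2 t=18 v=6: → [12,24); WM=16; [0,12) fires=2
i=3 t=20 v=5: → [12,24); WM=18
i=4 t=20 v=4: → [12,24); WM=18
i=5 t=22 v=8: → [12,24); WM=20
i=6 t=26 v=3: → [24,36); WM=24; [12,24) fires=4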